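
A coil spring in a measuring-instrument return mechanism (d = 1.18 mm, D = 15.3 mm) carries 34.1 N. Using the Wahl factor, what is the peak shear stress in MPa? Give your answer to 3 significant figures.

898 MPa

Spring index C = D/d = 15.3/1.18 = 12.9661
K_W = (4C−1)/(4C−4) + 0.615/C = 50.864/47.864 + 0.0474 = 1.1101
τ₀ = 8FD/(πd³) = 8·34.1·15.3/(π·1.18³) = 4173.84/5.1617 = 808.61 MPa
τ_max = K·τ₀ = 1.1101 × 808.61 = 897.65 MPa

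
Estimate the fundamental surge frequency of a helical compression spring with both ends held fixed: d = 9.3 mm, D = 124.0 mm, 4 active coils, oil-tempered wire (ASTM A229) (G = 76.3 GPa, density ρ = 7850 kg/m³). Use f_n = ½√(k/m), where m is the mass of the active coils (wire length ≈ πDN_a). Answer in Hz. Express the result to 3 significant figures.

53.1 Hz

k = Gd⁴/(8D³N_a) = (76.3×10³)(9.3⁴)/(8·124.0³·4) = 9.3549 N/mm = 9354.9 N/m
Wire length L = πDN_a = π·124.0·4 = 1558.2 mm
m = ρ·(πd²/4)·L = 7850 × 67.929×10⁻⁶ m² × 1.5582 m = 0.83092 kg
f_n = ½√(k/m) = 0.5·√(9354.9/0.83092) = 0.5·√(11259) = 53.053 Hz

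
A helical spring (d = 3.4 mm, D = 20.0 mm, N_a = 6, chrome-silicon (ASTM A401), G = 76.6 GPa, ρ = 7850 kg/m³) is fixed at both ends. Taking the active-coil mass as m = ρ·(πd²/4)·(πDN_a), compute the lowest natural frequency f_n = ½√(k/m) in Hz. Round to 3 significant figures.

498 Hz

k = Gd⁴/(8D³N_a) = (76.6×10³)(3.4⁴)/(8·20.0³·6) = 26.657 N/mm = 26657 N/m
Wire length L = πDN_a = π·20.0·6 = 376.99 mm
m = ρ·(πd²/4)·L = 7850 × 9.0792×10⁻⁶ m² × 0.37699 m = 0.026869 kg
f_n = ½√(k/m) = 0.5·√(26657/0.026869) = 0.5·√(9.9212e+05) = 498.03 Hz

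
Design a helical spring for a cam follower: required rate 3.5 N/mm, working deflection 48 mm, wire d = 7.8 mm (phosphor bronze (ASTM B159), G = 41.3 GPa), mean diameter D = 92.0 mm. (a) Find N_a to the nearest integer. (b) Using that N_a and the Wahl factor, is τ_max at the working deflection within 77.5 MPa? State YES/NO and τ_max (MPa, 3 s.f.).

(a) 7 coils; (b) NO, τ_max = 93.2 MPa

N_a = Gd⁴/(8D³k) = (41.3×10³)(7.8⁴)/(8·92.0³·3.5) = 7.011 → N_a = 7
Actual rate k = Gd⁴/(8D³·7) = 3.5057 N/mm
Working load F = kδ = 3.5057·48 = 168.27 N
C = 92.0/7.8 = 11.7949; K_W = (4C−1)/(4C−4)+0.615/C = 1.1216
τ_max = K_W·8FD/(πd³) = 1.1216·83.073 = 93.177 MPa
τ_max > 77.5 MPa → exceeds allowable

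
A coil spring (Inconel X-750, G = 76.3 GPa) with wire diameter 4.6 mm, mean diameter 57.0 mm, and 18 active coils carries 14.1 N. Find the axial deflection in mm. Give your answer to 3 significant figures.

k = Gd⁴/(8D³N_a) = (76.3×10³)(4.6⁴)/(8·57.0³·18) = 1.2811 N/mm
δ = F/k = 14.1 / 1.2811 = 11.007 mm

11.0 mm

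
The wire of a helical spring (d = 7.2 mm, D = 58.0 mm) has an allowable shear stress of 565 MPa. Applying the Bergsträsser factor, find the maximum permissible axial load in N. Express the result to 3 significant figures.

C = D/d = 58.0/7.2 = 8.0556
K_B = (4C+2)/(4C−3) = 34.222/29.222 = 1.1711
τ_max = K·8FD/(πd³) → F_max = τ_allow·πd³/(8DK)
F_max = 565·π·7.2³/(8·58.0·1.1711) = 6.6252e+05/543.39 = 1219.2 N

1220 N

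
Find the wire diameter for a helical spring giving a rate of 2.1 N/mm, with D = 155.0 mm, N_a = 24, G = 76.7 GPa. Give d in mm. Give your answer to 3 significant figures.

11.8 mm

d = (8D³N_a·k / G)^(1/4) = (8·155.0³·24·2.1 / (76.7×10³))^0.25
  = (19576)^0.25 = 11.8285 mm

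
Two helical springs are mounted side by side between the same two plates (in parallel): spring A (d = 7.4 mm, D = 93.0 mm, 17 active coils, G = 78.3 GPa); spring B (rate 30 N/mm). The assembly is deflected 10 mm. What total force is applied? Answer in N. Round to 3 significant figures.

k_A = Gd⁴/(8D³N_a) = (78.3×10³)(7.4⁴)/(8·93.0³·17) = 2.1464 N/mm
Parallel: k_eq = 2.1464 + 30 = 32.146 N/mm
F = k_eq·δ = 32.146·10 = 321.46 N

321 N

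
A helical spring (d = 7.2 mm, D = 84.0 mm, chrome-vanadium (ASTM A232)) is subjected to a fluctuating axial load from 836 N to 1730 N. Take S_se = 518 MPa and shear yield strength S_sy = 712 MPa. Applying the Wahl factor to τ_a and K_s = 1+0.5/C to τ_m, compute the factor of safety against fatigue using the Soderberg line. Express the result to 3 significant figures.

0.613

C = D/d = 84.0/7.2 = 11.6667; K_W = (4C−1)/(4C−4)+0.615/C = 1.1230; K_s = 1+0.5/C = 1.0429
F_a = (F_max−F_min)/2 = 447 N; F_m = (F_max+F_min)/2 = 1283 N
τ_a = K_W·8F_aD/(πd³) = 1.1230 × 256.17 = 287.69 MPa
τ_m = K_s·8F_mD/(πd³) = 1.0429 × 735.27 = 766.78 MPa
Soderberg: 1/n_f = τ_a/S_se + τ_m/S_sy = 287.69/518 + 766.78/712 = 0.55538 + 1.07694 = 1.6323
n_f = 1/1.6323 = 0.6126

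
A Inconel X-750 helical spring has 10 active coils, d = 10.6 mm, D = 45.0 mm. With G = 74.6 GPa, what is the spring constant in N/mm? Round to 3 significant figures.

k = Gd⁴/(8D³N_a) = (74.6×10³ × 10.6⁴) / (8 × 45.0³ × 10)
  = 9.41808e+08 / 7.29e+06 = 129.19 N/mm

129 N/mm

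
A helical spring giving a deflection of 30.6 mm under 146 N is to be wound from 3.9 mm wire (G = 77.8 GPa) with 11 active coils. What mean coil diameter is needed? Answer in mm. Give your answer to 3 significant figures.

35.0 mm

Required rate k = F/δ = 146/30.6 = 4.7712 N/mm
D = (Gd⁴/(8N_a·k))^(1/3) = (77.8×10³·3.9⁴/(8·11·4.7712))^(1/3)
  = (42867.1)^(1/3) = 34.9978 mm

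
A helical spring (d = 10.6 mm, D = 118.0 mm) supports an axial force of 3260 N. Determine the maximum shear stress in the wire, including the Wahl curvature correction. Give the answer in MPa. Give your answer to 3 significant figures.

Spring index C = D/d = 118.0/10.6 = 11.1321
K_W = (4C−1)/(4C−4) + 0.615/C = 43.528/40.528 + 0.0552 = 1.1293
τ₀ = 8FD/(πd³) = 8·3260·118.0/(π·10.6³) = 3.07744e+06/3741.7 = 822.47 MPa
τ_max = K·τ₀ = 1.1293 × 822.47 = 928.79 MPa

929 MPa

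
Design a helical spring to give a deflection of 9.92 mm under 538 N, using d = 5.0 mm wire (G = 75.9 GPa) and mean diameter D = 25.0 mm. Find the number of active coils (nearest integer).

Required rate k = F/δ = 538/9.92 = 54.234 N/mm
N_a = Gd⁴/(8D³k) = (75.9×10³ × 5.0⁴)/(8 × 25.0³ × 54.234)
    = 4.74375e+07 / 6.77923e+06 = 6.997 → 7 coils

7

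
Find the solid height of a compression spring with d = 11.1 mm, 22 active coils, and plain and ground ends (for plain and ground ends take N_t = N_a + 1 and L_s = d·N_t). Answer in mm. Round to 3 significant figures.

255 mm

plain and ground ends: N_t = N_a + 1 = 22 + 1 = 23
L_s = d·N_t = 11.1 × 23 = 255.3 mm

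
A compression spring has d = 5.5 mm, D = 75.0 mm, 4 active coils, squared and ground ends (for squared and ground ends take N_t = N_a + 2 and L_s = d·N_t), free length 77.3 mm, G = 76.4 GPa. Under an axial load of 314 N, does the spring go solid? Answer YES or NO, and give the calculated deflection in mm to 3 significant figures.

k = Gd⁴/(8D³N_a) = (76.4×10³)(5.5⁴)/(8·75.0³·4) = 5.1786 N/mm
N_t = 6; L_s = 5.5·6 = 33 mm; δ_solid = L₀ − L_s = 77.3 − 33 = 44.3 mm
δ = F/k = 314/5.1786 = 60.634 mm
δ ≥ δ_solid → spring goes solid

YES, δ = 60.6 mm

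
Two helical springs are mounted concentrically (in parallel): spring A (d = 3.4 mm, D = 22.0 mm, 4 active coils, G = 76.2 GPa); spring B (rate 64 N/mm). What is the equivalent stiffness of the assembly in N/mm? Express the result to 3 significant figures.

k_A = Gd⁴/(8D³N_a) = (76.2×10³)(3.4⁴)/(8·22.0³·4) = 29.885 N/mm
Parallel: k_eq = 29.885 + 64 = 93.885 N/mm

93.9 N/mm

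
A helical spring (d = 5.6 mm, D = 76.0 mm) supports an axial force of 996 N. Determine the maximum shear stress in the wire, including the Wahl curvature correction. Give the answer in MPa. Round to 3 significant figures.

Spring index C = D/d = 76.0/5.6 = 13.5714
K_W = (4C−1)/(4C−4) + 0.615/C = 53.286/50.286 + 0.0453 = 1.1050
τ₀ = 8FD/(πd³) = 8·996·76.0/(π·5.6³) = 605568/551.71 = 1097.6 MPa
τ_max = K·τ₀ = 1.1050 × 1097.6 = 1212.8 MPa

1210 MPa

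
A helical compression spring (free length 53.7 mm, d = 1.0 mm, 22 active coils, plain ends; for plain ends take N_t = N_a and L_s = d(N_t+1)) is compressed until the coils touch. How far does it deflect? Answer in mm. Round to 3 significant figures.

N_t = 22; L_s = 1.0·23 = 23 mm
δ_solid = L₀ − L_s = 53.7 − 23 = 30.7 mm

30.7 mm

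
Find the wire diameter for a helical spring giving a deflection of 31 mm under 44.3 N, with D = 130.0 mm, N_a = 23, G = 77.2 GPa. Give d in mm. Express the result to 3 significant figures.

Required rate k = F/δ = 44.3/31 = 1.429 N/mm
d = (8D³N_a·k / G)^(1/4) = (8·130.0³·23·1.429 / (77.2×10³))^0.25
  = (7482.9)^0.25 = 9.3008 mm

9.30 mm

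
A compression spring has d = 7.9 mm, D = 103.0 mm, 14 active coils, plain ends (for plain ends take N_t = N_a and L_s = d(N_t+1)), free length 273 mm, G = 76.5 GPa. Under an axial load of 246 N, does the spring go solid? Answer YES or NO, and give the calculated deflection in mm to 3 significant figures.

k = Gd⁴/(8D³N_a) = (76.5×10³)(7.9⁴)/(8·103.0³·14) = 2.4347 N/mm
N_t = 14; L_s = 7.9·15 = 118.5 mm; δ_solid = L₀ − L_s = 273 − 118.5 = 154.5 mm
δ = F/k = 246/2.4347 = 101.04 mm
δ < δ_solid → spring does not go solid

NO, δ = 101 mm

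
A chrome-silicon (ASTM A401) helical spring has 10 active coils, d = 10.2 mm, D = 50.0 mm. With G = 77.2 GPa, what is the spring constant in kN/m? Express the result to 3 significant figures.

k = Gd⁴/(8D³N_a) = (77.2×10³ × 10.2⁴) / (8 × 50.0³ × 10)
  = 8.35638e+08 / 1e+07 = 83.564 N/mm

83.6 kN/m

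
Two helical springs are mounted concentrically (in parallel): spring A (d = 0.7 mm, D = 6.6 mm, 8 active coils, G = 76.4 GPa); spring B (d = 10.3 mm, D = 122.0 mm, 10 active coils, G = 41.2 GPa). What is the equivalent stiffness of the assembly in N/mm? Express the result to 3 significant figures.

4.19 N/mm

k_A = Gd⁴/(8D³N_a) = (76.4×10³)(0.7⁴)/(8·6.6³·8) = 0.99695 N/mm
k_B = Gd⁴/(8D³N_a) = (41.2×10³)(10.3⁴)/(8·122.0³·10) = 3.1921 N/mm
Parallel: k_eq = 0.99695 + 3.1921 = 4.1891 N/mm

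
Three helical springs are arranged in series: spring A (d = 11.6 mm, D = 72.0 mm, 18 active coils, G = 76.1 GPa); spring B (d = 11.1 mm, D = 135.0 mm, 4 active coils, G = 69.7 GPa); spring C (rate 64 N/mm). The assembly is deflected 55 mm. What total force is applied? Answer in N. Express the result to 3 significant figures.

k_A = Gd⁴/(8D³N_a) = (76.1×10³)(11.6⁴)/(8·72.0³·18) = 25.636 N/mm
k_B = Gd⁴/(8D³N_a) = (69.7×10³)(11.1⁴)/(8·135.0³·4) = 13.439 N/mm
Series: 1/k_eq = 1/25.636 + 1/13.439 + 1/64 = 0.12904; k_eq = 7.7495 N/mm
F = k_eq·δ = 7.7495·55 = 426.22 N

426 N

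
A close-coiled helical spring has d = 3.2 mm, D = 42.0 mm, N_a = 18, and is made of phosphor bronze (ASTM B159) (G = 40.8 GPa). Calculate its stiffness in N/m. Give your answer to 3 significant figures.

401 N/m

k = Gd⁴/(8D³N_a) = (40.8×10³ × 3.2⁴) / (8 × 42.0³ × 18)
  = 4.27819e+06 / 1.06687e+07 = 0.401 N/mm = 401 N/m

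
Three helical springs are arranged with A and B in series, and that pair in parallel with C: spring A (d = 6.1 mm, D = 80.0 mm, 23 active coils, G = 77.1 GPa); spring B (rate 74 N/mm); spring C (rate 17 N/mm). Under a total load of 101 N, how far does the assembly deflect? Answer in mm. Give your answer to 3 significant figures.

k_A = Gd⁴/(8D³N_a) = (77.1×10³)(6.1⁴)/(8·80.0³·23) = 1.1331 N/mm
Springs A,B series: k_AB = 1/(1/1.1331+1/74) = 1.1161 N/mm; parallel with C: k_eq = 1.1161+17 = 18.116 N/mm
δ = F/k_eq = 101/18.116 = 5.5752 mm

5.58 mm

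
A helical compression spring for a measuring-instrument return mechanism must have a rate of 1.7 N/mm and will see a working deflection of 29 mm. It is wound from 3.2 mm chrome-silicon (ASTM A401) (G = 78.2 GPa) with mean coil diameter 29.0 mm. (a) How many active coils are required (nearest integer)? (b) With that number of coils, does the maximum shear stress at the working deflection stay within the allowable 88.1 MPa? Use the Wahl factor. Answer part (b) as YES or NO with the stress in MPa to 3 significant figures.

(a) 25 coils; (b) NO, τ_max = 128 MPa

N_a = Gd⁴/(8D³k) = (78.2×10³)(3.2⁴)/(8·29.0³·1.7) = 24.72 → N_a = 25
Actual rate k = Gd⁴/(8D³·25) = 1.6811 N/mm
Working load F = kδ = 1.6811·29 = 48.751 N
C = 29.0/3.2 = 9.0625; K_W = (4C−1)/(4C−4)+0.615/C = 1.1609
τ_max = K_W·8FD/(πd³) = 1.1609·109.87 = 127.54 MPa
τ_max > 88.1 MPa → exceeds allowable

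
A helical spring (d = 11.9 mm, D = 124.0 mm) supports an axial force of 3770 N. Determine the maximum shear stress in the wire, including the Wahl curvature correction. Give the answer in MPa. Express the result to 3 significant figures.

Spring index C = D/d = 124.0/11.9 = 10.4202
K_W = (4C−1)/(4C−4) + 0.615/C = 40.681/37.681 + 0.0590 = 1.1386
τ₀ = 8FD/(πd³) = 8·3770·124.0/(π·11.9³) = 3.73984e+06/5294.1 = 706.42 MPa
τ_max = K·τ₀ = 1.1386 × 706.42 = 804.35 MPa

804 MPa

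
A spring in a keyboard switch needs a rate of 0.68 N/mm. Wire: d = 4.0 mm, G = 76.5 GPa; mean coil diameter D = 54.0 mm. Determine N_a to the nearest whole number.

N_a = Gd⁴/(8D³k) = (76.5×10³ × 4.0⁴)/(8 × 54.0³ × 0.68)
    = 1.9584e+07 / 856604 = 22.86 → 23 coils

23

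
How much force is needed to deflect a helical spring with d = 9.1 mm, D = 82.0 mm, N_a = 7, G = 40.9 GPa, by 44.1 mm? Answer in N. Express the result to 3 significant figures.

k = Gd⁴/(8D³N_a) = (40.9×10³)(9.1⁴)/(8·82.0³·7) = 9.0836 N/mm
F = k·δ = 9.0836 × 44.1 = 400.59 N

401 N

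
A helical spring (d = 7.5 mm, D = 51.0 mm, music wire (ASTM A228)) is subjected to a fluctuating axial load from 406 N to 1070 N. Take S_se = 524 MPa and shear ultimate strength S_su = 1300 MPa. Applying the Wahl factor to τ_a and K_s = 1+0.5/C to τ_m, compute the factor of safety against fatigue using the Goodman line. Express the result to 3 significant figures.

C = D/d = 51.0/7.5 = 6.8000; K_W = (4C−1)/(4C−4)+0.615/C = 1.2198; K_s = 1+0.5/C = 1.0735
F_a = (F_max−F_min)/2 = 332 N; F_m = (F_max+F_min)/2 = 738 N
τ_a = K_W·8F_aD/(πd³) = 1.2198 × 102.2 = 124.66 MPa
τ_m = K_s·8F_mD/(πd³) = 1.0735 × 227.19 = 243.89 MPa
Goodman: 1/n_f = τ_a/S_se + τ_m/S_su = 124.66/524 + 243.89/1300 = 0.23791 + 0.18761 = 0.42551
n_f = 1/0.42551 = 2.35

2.35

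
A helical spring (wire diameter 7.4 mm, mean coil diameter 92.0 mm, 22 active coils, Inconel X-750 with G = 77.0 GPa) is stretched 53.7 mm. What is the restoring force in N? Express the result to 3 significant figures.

90.5 N

k = Gd⁴/(8D³N_a) = (77.0×10³)(7.4⁴)/(8·92.0³·22) = 1.6848 N/mm
F = k·δ = 1.6848 × 53.7 = 90.472 N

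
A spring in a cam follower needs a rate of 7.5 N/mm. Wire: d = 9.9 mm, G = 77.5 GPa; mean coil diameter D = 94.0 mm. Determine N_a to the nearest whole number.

N_a = Gd⁴/(8D³k) = (77.5×10³ × 9.9⁴)/(8 × 94.0³ × 7.5)
    = 7.44462e+08 / 4.9835e+07 = 14.94 → 15 coils

15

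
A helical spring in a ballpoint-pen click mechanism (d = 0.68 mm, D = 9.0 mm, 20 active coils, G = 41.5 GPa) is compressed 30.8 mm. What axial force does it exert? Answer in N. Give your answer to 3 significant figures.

2.34 N

k = Gd⁴/(8D³N_a) = (41.5×10³)(0.68⁴)/(8·9.0³·20) = 0.076074 N/mm
F = k·δ = 0.076074 × 30.8 = 2.3431 N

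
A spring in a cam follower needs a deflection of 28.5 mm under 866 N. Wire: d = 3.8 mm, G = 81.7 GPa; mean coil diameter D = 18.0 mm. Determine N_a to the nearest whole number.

Required rate k = F/δ = 866/28.5 = 30.386 N/mm
N_a = Gd⁴/(8D³k) = (81.7×10³ × 3.8⁴)/(8 × 18.0³ × 30.386)
    = 1.70356e+07 / 1.41769e+06 = 12.02 → 12 coils

12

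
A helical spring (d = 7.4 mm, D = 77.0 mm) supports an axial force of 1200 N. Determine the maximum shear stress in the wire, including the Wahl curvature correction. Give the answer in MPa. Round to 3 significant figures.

661 MPa

Spring index C = D/d = 77.0/7.4 = 10.4054
K_W = (4C−1)/(4C−4) + 0.615/C = 40.622/37.622 + 0.0591 = 1.1388
τ₀ = 8FD/(πd³) = 8·1200·77.0/(π·7.4³) = 739200/1273 = 580.65 MPa
τ_max = K·τ₀ = 1.1388 × 580.65 = 661.27 MPa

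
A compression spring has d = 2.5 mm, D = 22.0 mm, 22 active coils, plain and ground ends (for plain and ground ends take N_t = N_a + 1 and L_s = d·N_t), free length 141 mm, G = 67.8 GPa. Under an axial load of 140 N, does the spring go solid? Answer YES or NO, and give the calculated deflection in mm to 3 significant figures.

k = Gd⁴/(8D³N_a) = (67.8×10³)(2.5⁴)/(8·22.0³·22) = 1.4132 N/mm
N_t = 23; L_s = 2.5·23 = 57.5 mm; δ_solid = L₀ − L_s = 141 − 57.5 = 83.5 mm
δ = F/k = 140/1.4132 = 99.065 mm
δ ≥ δ_solid → spring goes solid

YES, δ = 99.1 mm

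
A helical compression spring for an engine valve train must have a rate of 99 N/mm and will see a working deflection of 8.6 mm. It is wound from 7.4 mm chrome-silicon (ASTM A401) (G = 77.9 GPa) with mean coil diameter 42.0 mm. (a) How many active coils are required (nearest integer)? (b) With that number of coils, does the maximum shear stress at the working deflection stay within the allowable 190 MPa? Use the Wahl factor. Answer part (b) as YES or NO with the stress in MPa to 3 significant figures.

(a) 4 coils; (b) NO, τ_max = 284 MPa

N_a = Gd⁴/(8D³k) = (77.9×10³)(7.4⁴)/(8·42.0³·99) = 3.981 → N_a = 4
Actual rate k = Gd⁴/(8D³·4) = 98.53 N/mm
Working load F = kδ = 98.53·8.6 = 847.35 N
C = 42.0/7.4 = 5.6757; K_W = (4C−1)/(4C−4)+0.615/C = 1.2688
τ_max = K_W·8FD/(πd³) = 1.2688·223.64 = 283.75 MPa
τ_max > 190 MPa → exceeds allowable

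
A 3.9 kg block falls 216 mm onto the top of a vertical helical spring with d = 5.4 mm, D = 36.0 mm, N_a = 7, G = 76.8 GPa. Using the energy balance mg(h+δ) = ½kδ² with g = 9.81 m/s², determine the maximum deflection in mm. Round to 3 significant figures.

k = Gd⁴/(8D³N_a) = (76.8×10³)(5.4⁴)/(8·36.0³·7) = 24.994 N/mm
W = mg = 3.9 × 9.81 = 38.259 N
½kδ² − Wδ − Wh = 0 → δ = (W + √(W² + 2kWh))/k
δ = (38.259 + √(1463.8 + 413103))/24.994 = (38.259 + 643.87)/24.994 = 27.291 mm

27.3 mm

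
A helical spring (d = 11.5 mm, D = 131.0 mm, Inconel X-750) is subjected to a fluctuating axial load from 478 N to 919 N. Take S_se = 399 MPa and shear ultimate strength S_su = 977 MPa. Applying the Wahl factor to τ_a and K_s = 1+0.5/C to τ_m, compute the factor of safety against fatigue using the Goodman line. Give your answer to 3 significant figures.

C = D/d = 131.0/11.5 = 11.3913; K_W = (4C−1)/(4C−4)+0.615/C = 1.1262; K_s = 1+0.5/C = 1.0439
F_a = (F_max−F_min)/2 = 220.5 N; F_m = (F_max+F_min)/2 = 698.5 N
τ_a = K_W·8F_aD/(πd³) = 1.1262 × 48.364 = 54.466 MPa
τ_m = K_s·8F_mD/(πd³) = 1.0439 × 153.21 = 159.93 MPa
Goodman: 1/n_f = τ_a/S_se + τ_m/S_su = 54.466/399 + 159.93/977 = 0.13651 + 0.16370 = 0.30021
n_f = 1/0.30021 = 3.331

3.33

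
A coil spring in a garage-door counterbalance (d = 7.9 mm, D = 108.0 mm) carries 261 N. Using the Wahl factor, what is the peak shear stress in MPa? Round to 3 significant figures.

161 MPa

Spring index C = D/d = 108.0/7.9 = 13.6709
K_W = (4C−1)/(4C−4) + 0.615/C = 53.684/50.684 + 0.0450 = 1.1042
τ₀ = 8FD/(πd³) = 8·261·108.0/(π·7.9³) = 225504/1548.9 = 145.59 MPa
τ_max = K·τ₀ = 1.1042 × 145.59 = 160.75 MPa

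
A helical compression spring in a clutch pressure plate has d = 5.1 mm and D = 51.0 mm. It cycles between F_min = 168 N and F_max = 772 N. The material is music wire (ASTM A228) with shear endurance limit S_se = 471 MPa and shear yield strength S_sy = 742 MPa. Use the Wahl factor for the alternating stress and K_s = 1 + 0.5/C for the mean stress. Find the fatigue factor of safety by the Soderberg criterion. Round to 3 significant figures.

0.730

C = D/d = 51.0/5.1 = 10.0000; K_W = (4C−1)/(4C−4)+0.615/C = 1.1448; K_s = 1+0.5/C = 1.0500
F_a = (F_max−F_min)/2 = 302 N; F_m = (F_max+F_min)/2 = 470 N
τ_a = K_W·8F_aD/(πd³) = 1.1448 × 295.67 = 338.49 MPa
τ_m = K_s·8F_mD/(πd³) = 1.0500 × 460.15 = 483.16 MPa
Soderberg: 1/n_f = τ_a/S_se + τ_m/S_sy = 338.49/471 + 483.16/742 = 0.71867 + 0.65115 = 1.3698
n_f = 1/1.3698 = 0.73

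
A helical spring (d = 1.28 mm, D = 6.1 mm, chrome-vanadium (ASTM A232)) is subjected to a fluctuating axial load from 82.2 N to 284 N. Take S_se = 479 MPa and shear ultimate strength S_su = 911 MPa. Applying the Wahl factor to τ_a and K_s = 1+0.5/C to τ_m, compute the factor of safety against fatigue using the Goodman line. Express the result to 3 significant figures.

0.269

C = D/d = 6.1/1.28 = 4.7656; K_W = (4C−1)/(4C−4)+0.615/C = 1.3282; K_s = 1+0.5/C = 1.1049
F_a = (F_max−F_min)/2 = 100.9 N; F_m = (F_max+F_min)/2 = 183.1 N
τ_a = K_W·8F_aD/(πd³) = 1.3282 × 747.36 = 992.66 MPa
τ_m = K_s·8F_mD/(πd³) = 1.1049 × 1356.2 = 1498.5 MPa
Goodman: 1/n_f = τ_a/S_se + τ_m/S_su = 992.66/479 + 1498.5/911 = 2.07236 + 1.64490 = 3.7173
n_f = 1/3.7173 = 0.269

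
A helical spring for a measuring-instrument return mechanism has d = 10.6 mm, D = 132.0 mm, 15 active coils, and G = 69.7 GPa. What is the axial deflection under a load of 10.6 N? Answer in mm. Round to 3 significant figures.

k = Gd⁴/(8D³N_a) = (69.7×10³)(10.6⁴)/(8·132.0³·15) = 3.1883 N/mm
δ = F/k = 10.6 / 3.1883 = 3.3247 mm

3.32 mm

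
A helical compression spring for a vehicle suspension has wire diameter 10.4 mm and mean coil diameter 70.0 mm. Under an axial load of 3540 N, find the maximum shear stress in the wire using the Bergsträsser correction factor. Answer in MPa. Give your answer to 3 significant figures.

Spring index C = D/d = 70.0/10.4 = 6.7308
K_B = (4C+2)/(4C−3) = 28.923/23.923 = 1.2090
τ₀ = 8FD/(πd³) = 8·3540·70.0/(π·10.4³) = 1.9824e+06/3533.9 = 560.97 MPa
τ_max = K·τ₀ = 1.2090 × 560.97 = 678.22 MPa

678 MPa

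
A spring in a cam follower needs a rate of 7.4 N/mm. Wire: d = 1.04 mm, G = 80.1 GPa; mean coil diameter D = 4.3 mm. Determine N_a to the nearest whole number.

20

N_a = Gd⁴/(8D³k) = (80.1×10³ × 1.04⁴)/(8 × 4.3³ × 7.4)
    = 93705.7 / 4706.81 = 19.91 → 20 coils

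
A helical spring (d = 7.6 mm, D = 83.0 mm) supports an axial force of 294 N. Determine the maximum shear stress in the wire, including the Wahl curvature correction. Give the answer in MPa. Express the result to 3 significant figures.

Spring index C = D/d = 83.0/7.6 = 10.9211
K_W = (4C−1)/(4C−4) + 0.615/C = 42.684/39.684 + 0.0563 = 1.1319
τ₀ = 8FD/(πd³) = 8·294·83.0/(π·7.6³) = 195216/1379.1 = 141.55 MPa
τ_max = K·τ₀ = 1.1319 × 141.55 = 160.23 MPa

160 MPa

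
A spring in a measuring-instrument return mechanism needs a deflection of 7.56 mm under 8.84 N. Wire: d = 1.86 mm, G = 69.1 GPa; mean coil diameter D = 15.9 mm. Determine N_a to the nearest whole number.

22

Required rate k = F/δ = 8.84/7.56 = 1.1693 N/mm
N_a = Gd⁴/(8D³k) = (69.1×10³ × 1.86⁴)/(8 × 15.9³ × 1.1693)
    = 827046 / 37602.1 = 21.99 → 22 coils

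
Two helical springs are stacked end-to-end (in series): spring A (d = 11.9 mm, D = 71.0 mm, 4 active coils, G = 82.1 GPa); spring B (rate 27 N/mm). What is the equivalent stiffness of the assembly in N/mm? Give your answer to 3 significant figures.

22.7 N/mm

k_A = Gd⁴/(8D³N_a) = (82.1×10³)(11.9⁴)/(8·71.0³·4) = 143.75 N/mm
Series: 1/k_eq = 1/143.75 + 1/27 = 0.043994; k_eq = 22.731 N/mm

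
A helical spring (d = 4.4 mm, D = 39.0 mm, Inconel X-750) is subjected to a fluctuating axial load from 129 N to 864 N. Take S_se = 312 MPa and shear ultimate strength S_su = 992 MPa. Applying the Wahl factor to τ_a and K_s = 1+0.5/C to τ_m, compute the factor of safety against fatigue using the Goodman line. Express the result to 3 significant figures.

C = D/d = 39.0/4.4 = 8.8636; K_W = (4C−1)/(4C−4)+0.615/C = 1.1648; K_s = 1+0.5/C = 1.0564
F_a = (F_max−F_min)/2 = 367.5 N; F_m = (F_max+F_min)/2 = 496.5 N
τ_a = K_W·8F_aD/(πd³) = 1.1648 × 428.45 = 499.05 MPa
τ_m = K_s·8F_mD/(πd³) = 1.0564 × 578.85 = 611.5 MPa
Goodman: 1/n_f = τ_a/S_se + τ_m/S_su = 499.05/312 + 611.5/992 = 1.59951 + 0.61643 = 2.2159
n_f = 1/2.2159 = 0.4513

0.451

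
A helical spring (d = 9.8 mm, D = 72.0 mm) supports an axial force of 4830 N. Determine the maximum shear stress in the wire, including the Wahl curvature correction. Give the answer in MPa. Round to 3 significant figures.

1130 MPa

Spring index C = D/d = 72.0/9.8 = 7.3469
K_W = (4C−1)/(4C−4) + 0.615/C = 28.388/25.388 + 0.0837 = 1.2019
τ₀ = 8FD/(πd³) = 8·4830·72.0/(π·9.8³) = 2.78208e+06/2956.8 = 940.9 MPa
τ_max = K·τ₀ = 1.2019 × 940.9 = 1130.8 MPa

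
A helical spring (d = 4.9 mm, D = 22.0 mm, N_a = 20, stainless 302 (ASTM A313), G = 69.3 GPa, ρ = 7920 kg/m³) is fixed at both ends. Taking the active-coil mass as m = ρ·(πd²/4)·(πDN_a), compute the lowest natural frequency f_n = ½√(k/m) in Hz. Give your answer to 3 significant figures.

k = Gd⁴/(8D³N_a) = (69.3×10³)(4.9⁴)/(8·22.0³·20) = 23.449 N/mm = 23449 N/m
Wire length L = πDN_a = π·22.0·20 = 1382.3 mm
m = ρ·(πd²/4)·L = 7920 × 18.857×10⁻⁶ m² × 1.3823 m = 0.20645 kg
f_n = ½√(k/m) = 0.5·√(23449/0.20645) = 0.5·√(1.1358e+05) = 168.51 Hz

169 Hz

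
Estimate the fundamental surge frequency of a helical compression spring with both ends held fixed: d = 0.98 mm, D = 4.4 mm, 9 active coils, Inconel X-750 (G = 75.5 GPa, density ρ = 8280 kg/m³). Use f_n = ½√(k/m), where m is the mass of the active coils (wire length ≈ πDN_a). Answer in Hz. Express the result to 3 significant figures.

k = Gd⁴/(8D³N_a) = (75.5×10³)(0.98⁴)/(8·4.4³·9) = 11.354 N/mm = 11354 N/m
Wire length L = πDN_a = π·4.4·9 = 124.41 mm
m = ρ·(πd²/4)·L = 8280 × 0.7543×10⁻⁶ m² × 0.12441 m = 0.00077699 kg
f_n = ½√(k/m) = 0.5·√(11354/0.00077699) = 0.5·√(1.4613e+07) = 1911.4 Hz

1910 Hz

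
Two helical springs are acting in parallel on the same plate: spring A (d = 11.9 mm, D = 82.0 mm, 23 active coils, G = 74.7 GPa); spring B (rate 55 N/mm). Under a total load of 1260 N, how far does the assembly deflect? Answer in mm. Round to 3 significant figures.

k_A = Gd⁴/(8D³N_a) = (74.7×10³)(11.9⁴)/(8·82.0³·23) = 14.766 N/mm
Parallel: k_eq = 14.766 + 55 = 69.766 N/mm
δ = F/k_eq = 1260/69.766 = 18.06 mm

18.1 mm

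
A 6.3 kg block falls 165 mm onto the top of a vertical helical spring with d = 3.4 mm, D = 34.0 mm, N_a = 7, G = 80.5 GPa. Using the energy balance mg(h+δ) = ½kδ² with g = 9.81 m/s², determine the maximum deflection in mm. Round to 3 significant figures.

k = Gd⁴/(8D³N_a) = (80.5×10³)(3.4⁴)/(8·34.0³·7) = 4.8875 N/mm
W = mg = 6.3 × 9.81 = 61.803 N
½kδ² − Wδ − Wh = 0 → δ = (W + √(W² + 2kWh))/k
δ = (61.803 + √(3819.6 + 99680.5))/4.8875 = (61.803 + 321.71)/4.8875 = 78.469 mm

78.5 mm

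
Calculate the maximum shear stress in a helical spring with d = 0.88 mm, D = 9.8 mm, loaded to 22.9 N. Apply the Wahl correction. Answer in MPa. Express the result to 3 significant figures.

947 MPa

Spring index C = D/d = 9.8/0.88 = 11.1364
K_W = (4C−1)/(4C−4) + 0.615/C = 43.545/40.545 + 0.0552 = 1.1292
τ₀ = 8FD/(πd³) = 8·22.9·9.8/(π·0.88³) = 1795.36/2.1409 = 838.6 MPa
τ_max = K·τ₀ = 1.1292 × 838.6 = 946.96 MPa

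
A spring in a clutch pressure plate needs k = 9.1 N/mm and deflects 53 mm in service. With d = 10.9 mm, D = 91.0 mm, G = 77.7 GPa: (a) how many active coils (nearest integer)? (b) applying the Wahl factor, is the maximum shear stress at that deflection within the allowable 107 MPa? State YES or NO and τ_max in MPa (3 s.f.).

N_a = Gd⁴/(8D³k) = (77.7×10³)(10.9⁴)/(8·91.0³·9.1) = 19.99 → N_a = 20
Actual rate k = Gd⁴/(8D³·20) = 9.0967 N/mm
Working load F = kδ = 9.0967·53 = 482.12 N
C = 91.0/10.9 = 8.3486; K_W = (4C−1)/(4C−4)+0.615/C = 1.1757
τ_max = K_W·8FD/(πd³) = 1.1757·86.27 = 101.43 MPa
τ_max ≤ 107 MPa → acceptable

(a) 20 coils; (b) YES, τ_max = 101 MPa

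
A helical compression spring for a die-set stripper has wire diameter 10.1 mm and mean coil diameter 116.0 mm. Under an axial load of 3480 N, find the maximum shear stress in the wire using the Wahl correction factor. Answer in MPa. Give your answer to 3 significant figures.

Spring index C = D/d = 116.0/10.1 = 11.4851
K_W = (4C−1)/(4C−4) + 0.615/C = 44.941/41.941 + 0.0535 = 1.1251
τ₀ = 8FD/(πd³) = 8·3480·116.0/(π·10.1³) = 3.22944e+06/3236.8 = 997.73 MPa
τ_max = K·τ₀ = 1.1251 × 997.73 = 1122.5 MPa

1120 MPa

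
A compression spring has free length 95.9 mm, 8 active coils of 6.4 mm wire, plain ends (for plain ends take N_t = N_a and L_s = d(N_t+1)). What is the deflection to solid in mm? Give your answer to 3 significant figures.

38.3 mm

N_t = 8; L_s = 6.4·9 = 57.6 mm
δ_solid = L₀ − L_s = 95.9 − 57.6 = 38.3 mm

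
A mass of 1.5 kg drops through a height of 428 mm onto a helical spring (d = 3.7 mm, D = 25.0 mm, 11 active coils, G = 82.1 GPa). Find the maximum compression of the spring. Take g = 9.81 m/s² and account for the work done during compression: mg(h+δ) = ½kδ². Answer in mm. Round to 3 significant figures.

k = Gd⁴/(8D³N_a) = (82.1×10³)(3.7⁴)/(8·25.0³·11) = 11.19 N/mm
W = mg = 1.5 × 9.81 = 14.715 N
½kδ² − Wδ − Wh = 0 → δ = (W + √(W² + 2kWh))/k
δ = (14.715 + √(216.53 + 140955))/11.19 = (14.715 + 375.73)/11.19 = 34.891 mm

34.9 mm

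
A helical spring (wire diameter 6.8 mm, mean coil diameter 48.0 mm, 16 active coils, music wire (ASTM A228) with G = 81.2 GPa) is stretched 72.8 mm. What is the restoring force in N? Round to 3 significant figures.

893 N

k = Gd⁴/(8D³N_a) = (81.2×10³)(6.8⁴)/(8·48.0³·16) = 12.265 N/mm
F = k·δ = 12.265 × 72.8 = 892.87 N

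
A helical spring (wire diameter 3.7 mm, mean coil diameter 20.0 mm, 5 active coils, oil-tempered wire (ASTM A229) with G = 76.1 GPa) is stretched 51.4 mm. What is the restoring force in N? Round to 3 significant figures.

2290 N

k = Gd⁴/(8D³N_a) = (76.1×10³)(3.7⁴)/(8·20.0³·5) = 44.57 N/mm
F = k·δ = 44.57 × 51.4 = 2290.9 N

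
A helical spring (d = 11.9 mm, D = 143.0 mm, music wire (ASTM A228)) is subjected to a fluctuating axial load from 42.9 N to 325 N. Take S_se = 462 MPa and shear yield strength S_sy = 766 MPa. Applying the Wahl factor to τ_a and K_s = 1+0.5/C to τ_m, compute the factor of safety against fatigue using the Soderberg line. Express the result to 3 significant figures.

C = D/d = 143.0/11.9 = 12.0168; K_W = (4C−1)/(4C−4)+0.615/C = 1.1193; K_s = 1+0.5/C = 1.0416
F_a = (F_max−F_min)/2 = 141.05 N; F_m = (F_max+F_min)/2 = 183.95 N
τ_a = K_W·8F_aD/(πd³) = 1.1193 × 30.48 = 34.114 MPa
τ_m = K_s·8F_mD/(πd³) = 1.0416 × 39.75 = 41.404 MPa
Soderberg: 1/n_f = τ_a/S_se + τ_m/S_sy = 34.114/462 + 41.404/766 = 0.07384 + 0.05405 = 0.12789
n_f = 1/0.12789 = 7.819

7.82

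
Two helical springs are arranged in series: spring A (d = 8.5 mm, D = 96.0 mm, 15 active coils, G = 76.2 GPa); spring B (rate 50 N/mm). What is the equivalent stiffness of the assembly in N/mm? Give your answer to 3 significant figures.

3.49 N/mm

k_A = Gd⁴/(8D³N_a) = (76.2×10³)(8.5⁴)/(8·96.0³·15) = 3.7466 N/mm
Series: 1/k_eq = 1/3.7466 + 1/50 = 0.28691; k_eq = 3.4854 N/mm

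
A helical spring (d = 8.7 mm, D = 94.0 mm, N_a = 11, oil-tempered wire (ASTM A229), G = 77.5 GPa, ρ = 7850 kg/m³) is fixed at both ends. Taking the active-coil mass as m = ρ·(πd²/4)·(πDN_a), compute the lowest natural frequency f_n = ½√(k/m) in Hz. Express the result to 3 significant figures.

k = Gd⁴/(8D³N_a) = (77.5×10³)(8.7⁴)/(8·94.0³·11) = 6.0745 N/mm = 6074.5 N/m
Wire length L = πDN_a = π·94.0·11 = 3248.4 mm
m = ρ·(πd²/4)·L = 7850 × 59.447×10⁻⁶ m² × 3.2484 m = 1.5159 kg
f_n = ½√(k/m) = 0.5·√(6074.5/1.5159) = 0.5·√(4007.2) = 31.651 Hz

31.7 Hz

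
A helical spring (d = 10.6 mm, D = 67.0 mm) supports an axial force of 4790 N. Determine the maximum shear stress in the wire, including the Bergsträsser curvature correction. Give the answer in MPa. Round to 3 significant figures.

840 MPa

Spring index C = D/d = 67.0/10.6 = 6.3208
K_B = (4C+2)/(4C−3) = 27.283/22.283 = 1.2244
τ₀ = 8FD/(πd³) = 8·4790·67.0/(π·10.6³) = 2.56744e+06/3741.7 = 686.17 MPa
τ_max = K·τ₀ = 1.2244 × 686.17 = 840.14 MPa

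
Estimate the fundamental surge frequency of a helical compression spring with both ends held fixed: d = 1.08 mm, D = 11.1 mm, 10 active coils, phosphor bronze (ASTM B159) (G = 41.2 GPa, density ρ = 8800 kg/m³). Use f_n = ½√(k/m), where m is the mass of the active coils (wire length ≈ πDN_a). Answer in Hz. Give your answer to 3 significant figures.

213 Hz

k = Gd⁴/(8D³N_a) = (41.2×10³)(1.08⁴)/(8·11.1³·10) = 0.51231 N/mm = 512.31 N/m
Wire length L = πDN_a = π·11.1·10 = 348.72 mm
m = ρ·(πd²/4)·L = 8800 × 0.91609×10⁻⁶ m² × 0.34872 m = 0.0028112 kg
f_n = ½√(k/m) = 0.5·√(512.31/0.0028112) = 0.5·√(1.8224e+05) = 213.45 Hz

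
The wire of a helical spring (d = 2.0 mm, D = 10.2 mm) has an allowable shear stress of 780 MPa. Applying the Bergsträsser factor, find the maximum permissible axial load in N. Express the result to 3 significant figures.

187 N

C = D/d = 10.2/2.0 = 5.1000
K_B = (4C+2)/(4C−3) = 22.400/17.400 = 1.2874
τ_max = K·8FD/(πd³) → F_max = τ_allow·πd³/(8DK)
F_max = 780·π·2.0³/(8·10.2·1.2874) = 19604/105.05 = 186.61 N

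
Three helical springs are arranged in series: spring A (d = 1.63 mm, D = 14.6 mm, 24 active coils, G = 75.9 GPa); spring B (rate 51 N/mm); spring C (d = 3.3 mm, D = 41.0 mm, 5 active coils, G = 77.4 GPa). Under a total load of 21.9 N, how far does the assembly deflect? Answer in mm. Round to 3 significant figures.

k_A = Gd⁴/(8D³N_a) = (75.9×10³)(1.63⁴)/(8·14.6³·24) = 0.89667 N/mm
k_C = Gd⁴/(8D³N_a) = (77.4×10³)(3.3⁴)/(8·41.0³·5) = 3.3295 N/mm
Series: 1/k_eq = 1/0.89667 + 1/51 + 1/3.3295 = 1.4352; k_eq = 0.69677 N/mm
δ = F/k_eq = 21.9/0.69677 = 31.431 mm

31.4 mm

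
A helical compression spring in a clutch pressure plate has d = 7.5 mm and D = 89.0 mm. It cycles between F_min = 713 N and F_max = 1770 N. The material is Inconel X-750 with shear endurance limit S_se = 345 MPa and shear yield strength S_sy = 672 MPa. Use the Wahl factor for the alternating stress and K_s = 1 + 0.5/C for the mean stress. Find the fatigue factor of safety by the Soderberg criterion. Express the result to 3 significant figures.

C = D/d = 89.0/7.5 = 11.8667; K_W = (4C−1)/(4C−4)+0.615/C = 1.1208; K_s = 1+0.5/C = 1.0421
F_a = (F_max−F_min)/2 = 528.5 N; F_m = (F_max+F_min)/2 = 1241.5 N
τ_a = K_W·8F_aD/(πd³) = 1.1208 × 283.92 = 318.23 MPa
τ_m = K_s·8F_mD/(πd³) = 1.0421 × 666.95 = 695.05 MPa
Soderberg: 1/n_f = τ_a/S_se + τ_m/S_sy = 318.23/345 + 695.05/672 = 0.92240 + 1.03430 = 1.9567
n_f = 1/1.9567 = 0.5111

0.511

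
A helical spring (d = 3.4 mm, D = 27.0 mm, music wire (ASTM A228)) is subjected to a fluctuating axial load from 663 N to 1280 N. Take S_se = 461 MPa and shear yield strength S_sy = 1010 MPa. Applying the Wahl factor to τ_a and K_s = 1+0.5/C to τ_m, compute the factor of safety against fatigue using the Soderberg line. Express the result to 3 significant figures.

0.315

C = D/d = 27.0/3.4 = 7.9412; K_W = (4C−1)/(4C−4)+0.615/C = 1.1855; K_s = 1+0.5/C = 1.0630
F_a = (F_max−F_min)/2 = 308.5 N; F_m = (F_max+F_min)/2 = 971.5 N
τ_a = K_W·8F_aD/(πd³) = 1.1855 × 539.66 = 639.77 MPa
τ_m = K_s·8F_mD/(πd³) = 1.0630 × 1699.5 = 1806.5 MPa
Soderberg: 1/n_f = τ_a/S_se + τ_m/S_sy = 639.77/461 + 1806.5/1010 = 1.38778 + 1.78857 = 3.1764
n_f = 1/3.1764 = 0.3148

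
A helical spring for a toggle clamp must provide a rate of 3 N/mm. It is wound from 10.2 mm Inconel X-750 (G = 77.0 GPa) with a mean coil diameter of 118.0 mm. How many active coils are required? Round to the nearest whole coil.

21

N_a = Gd⁴/(8D³k) = (77.0×10³ × 10.2⁴)/(8 × 118.0³ × 3)
    = 8.33473e+08 / 3.94328e+07 = 21.14 → 21 coils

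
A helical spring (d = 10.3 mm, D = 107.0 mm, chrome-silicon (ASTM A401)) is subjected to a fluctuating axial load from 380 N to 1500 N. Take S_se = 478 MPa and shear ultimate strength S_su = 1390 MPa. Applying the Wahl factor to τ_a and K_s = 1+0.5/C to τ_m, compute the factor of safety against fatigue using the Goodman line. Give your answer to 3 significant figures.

1.96

C = D/d = 107.0/10.3 = 10.3883; K_W = (4C−1)/(4C−4)+0.615/C = 1.1391; K_s = 1+0.5/C = 1.0481
F_a = (F_max−F_min)/2 = 560 N; F_m = (F_max+F_min)/2 = 940 N
τ_a = K_W·8F_aD/(πd³) = 1.1391 × 139.64 = 159.06 MPa
τ_m = K_s·8F_mD/(πd³) = 1.0481 × 234.39 = 245.67 MPa
Goodman: 1/n_f = τ_a/S_se + τ_m/S_su = 159.06/478 + 245.67/1390 = 0.33276 + 0.17674 = 0.5095
n_f = 1/0.5095 = 1.963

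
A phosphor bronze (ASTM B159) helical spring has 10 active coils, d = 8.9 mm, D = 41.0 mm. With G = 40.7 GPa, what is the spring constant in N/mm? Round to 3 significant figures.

46.3 N/mm

k = Gd⁴/(8D³N_a) = (40.7×10³ × 8.9⁴) / (8 × 41.0³ × 10)
  = 2.55361e+08 / 5.51368e+06 = 46.314 N/mm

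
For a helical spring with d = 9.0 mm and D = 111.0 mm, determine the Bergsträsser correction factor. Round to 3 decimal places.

1.108

C = D/d = 111.0/9.0 = 12.3333
K_B = (4C+2)/(4C−3) = 51.333/46.333 = 1.1079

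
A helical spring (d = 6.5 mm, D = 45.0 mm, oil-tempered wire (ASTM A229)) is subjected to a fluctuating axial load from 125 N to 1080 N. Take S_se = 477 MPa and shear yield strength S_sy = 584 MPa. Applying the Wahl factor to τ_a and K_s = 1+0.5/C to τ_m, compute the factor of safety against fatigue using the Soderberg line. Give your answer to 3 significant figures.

C = D/d = 45.0/6.5 = 6.9231; K_W = (4C−1)/(4C−4)+0.615/C = 1.2155; K_s = 1+0.5/C = 1.0722
F_a = (F_max−F_min)/2 = 477.5 N; F_m = (F_max+F_min)/2 = 602.5 N
τ_a = K_W·8F_aD/(πd³) = 1.2155 × 199.24 = 242.17 MPa
τ_m = K_s·8F_mD/(πd³) = 1.0722 × 251.4 = 269.56 MPa
Soderberg: 1/n_f = τ_a/S_se + τ_m/S_sy = 242.17/477 + 269.56/584 = 0.50770 + 0.46157 = 0.96927
n_f = 1/0.96927 = 1.032

1.03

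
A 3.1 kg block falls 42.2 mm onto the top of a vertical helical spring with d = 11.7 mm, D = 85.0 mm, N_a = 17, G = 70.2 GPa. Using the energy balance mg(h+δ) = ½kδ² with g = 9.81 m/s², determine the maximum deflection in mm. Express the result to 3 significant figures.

14.8 mm

k = Gd⁴/(8D³N_a) = (70.2×10³)(11.7⁴)/(8·85.0³·17) = 15.75 N/mm
W = mg = 3.1 × 9.81 = 30.411 N
½kδ² − Wδ − Wh = 0 → δ = (W + √(W² + 2kWh))/k
δ = (30.411 + √(924.83 + 40425.7))/15.75 = (30.411 + 203.35)/15.75 = 14.842 mm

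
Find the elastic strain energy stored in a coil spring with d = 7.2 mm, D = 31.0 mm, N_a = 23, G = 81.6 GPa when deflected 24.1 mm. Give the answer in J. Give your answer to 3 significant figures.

11.6 J

k = Gd⁴/(8D³N_a) = (81.6×10³)(7.2⁴)/(8·31.0³·23) = 40.005 N/mm
U = ½kδ² = 0.5 × 40.005 × 24.1² = 11618 N·mm = 11.618 J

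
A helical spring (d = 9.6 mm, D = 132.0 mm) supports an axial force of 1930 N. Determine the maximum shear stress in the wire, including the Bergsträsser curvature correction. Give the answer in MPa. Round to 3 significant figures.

804 MPa

Spring index C = D/d = 132.0/9.6 = 13.7500
K_B = (4C+2)/(4C−3) = 57.000/52.000 = 1.0962
τ₀ = 8FD/(πd³) = 8·1930·132.0/(π·9.6³) = 2.03808e+06/2779.5 = 733.26 MPa
τ_max = K·τ₀ = 1.0962 × 733.26 = 803.77 MPa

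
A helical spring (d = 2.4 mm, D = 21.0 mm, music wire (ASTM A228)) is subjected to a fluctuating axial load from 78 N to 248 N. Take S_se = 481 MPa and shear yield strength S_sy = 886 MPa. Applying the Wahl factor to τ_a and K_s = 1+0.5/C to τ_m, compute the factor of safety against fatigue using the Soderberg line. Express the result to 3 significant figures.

C = D/d = 21.0/2.4 = 8.7500; K_W = (4C−1)/(4C−4)+0.615/C = 1.1671; K_s = 1+0.5/C = 1.0571
F_a = (F_max−F_min)/2 = 85 N; F_m = (F_max+F_min)/2 = 163 N
τ_a = K_W·8F_aD/(πd³) = 1.1671 × 328.81 = 383.74 MPa
τ_m = K_s·8F_mD/(πd³) = 1.0571 × 630.54 = 666.57 MPa
Soderberg: 1/n_f = τ_a/S_se + τ_m/S_sy = 383.74/481 + 666.57/886 = 0.79780 + 0.75234 = 1.5501
n_f = 1/1.5501 = 0.6451

0.645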